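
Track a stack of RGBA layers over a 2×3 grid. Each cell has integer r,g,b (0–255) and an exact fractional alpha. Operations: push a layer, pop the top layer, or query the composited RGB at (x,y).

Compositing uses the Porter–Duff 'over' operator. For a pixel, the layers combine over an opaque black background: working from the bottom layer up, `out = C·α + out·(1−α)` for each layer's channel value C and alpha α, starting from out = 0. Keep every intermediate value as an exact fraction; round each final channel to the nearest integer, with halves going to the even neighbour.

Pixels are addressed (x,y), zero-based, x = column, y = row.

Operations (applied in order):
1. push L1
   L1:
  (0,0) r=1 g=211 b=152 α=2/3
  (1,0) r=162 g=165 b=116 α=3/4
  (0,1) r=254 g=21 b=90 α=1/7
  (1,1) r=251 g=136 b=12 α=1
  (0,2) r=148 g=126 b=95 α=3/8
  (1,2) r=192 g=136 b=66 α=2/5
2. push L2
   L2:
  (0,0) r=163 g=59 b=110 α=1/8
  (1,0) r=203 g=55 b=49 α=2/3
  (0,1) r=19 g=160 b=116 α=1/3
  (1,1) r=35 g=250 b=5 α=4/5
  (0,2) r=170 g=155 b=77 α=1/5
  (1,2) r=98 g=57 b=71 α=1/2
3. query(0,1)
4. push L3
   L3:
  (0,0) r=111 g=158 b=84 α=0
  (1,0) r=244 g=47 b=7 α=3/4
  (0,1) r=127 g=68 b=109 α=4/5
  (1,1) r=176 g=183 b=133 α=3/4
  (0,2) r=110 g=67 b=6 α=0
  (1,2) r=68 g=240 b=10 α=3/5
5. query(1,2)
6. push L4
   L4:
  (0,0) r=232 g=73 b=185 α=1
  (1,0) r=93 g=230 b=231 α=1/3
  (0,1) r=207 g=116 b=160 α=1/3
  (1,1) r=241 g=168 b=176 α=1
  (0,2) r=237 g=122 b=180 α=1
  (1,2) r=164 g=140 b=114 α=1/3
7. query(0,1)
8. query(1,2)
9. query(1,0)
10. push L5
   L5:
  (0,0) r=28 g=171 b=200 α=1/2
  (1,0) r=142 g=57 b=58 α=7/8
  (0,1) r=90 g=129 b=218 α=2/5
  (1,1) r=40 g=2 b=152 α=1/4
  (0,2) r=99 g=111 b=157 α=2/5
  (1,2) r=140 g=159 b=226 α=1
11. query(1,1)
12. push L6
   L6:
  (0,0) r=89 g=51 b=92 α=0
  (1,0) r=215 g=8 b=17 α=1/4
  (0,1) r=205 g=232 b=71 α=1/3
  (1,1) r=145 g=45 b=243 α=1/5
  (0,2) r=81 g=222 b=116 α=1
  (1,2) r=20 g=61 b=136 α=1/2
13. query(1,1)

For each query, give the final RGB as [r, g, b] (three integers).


query (0,1) [L1,L2] — begin 0,0,0
L1 α=1/7: [254/7, 3, 90/7]
L2 α=1/3: [641/21, 166/3, 992/21]
= [31, 55, 47]

(1,2) stack=L1,L2,L3; from [0,0,0]:
after L1 α=2/5: [384/5, 272/5, 132/5]
after L2 α=1/2: [437/5, 557/10, 487/10]
after L3 α=3/5: [1894/25, 4157/25, 637/25]
= [76, 166, 25]

(0,1) stack=L1,L2,L3,L4; from [0,0,0]:
L1 α=1/7: [254/7, 3, 90/7]
L2 α=1/3: [641/21, 166/3, 992/21]
L3 α=4/5: [11309/105, 982/15, 10148/105]
L4 α=1/3: [44353/315, 3704/45, 37096/315]
rounded: [141, 82, 118]

at x=1,y=2 over L1,L2,L3,L4:
L1 α=2/5: [384/5, 272/5, 132/5]
L2 α=1/2: [437/5, 557/10, 487/10]
L3 α=3/5: [1894/25, 4157/25, 637/25]
L4 α=1/3: [7888/75, 3938/25, 4124/75]
rounded: [105, 158, 55]

query (1,0) [L1,L2,L3,L4] — begin 0,0,0
after L1 α=3/4: [243/2, 495/4, 87]
after L2 α=2/3: [1055/6, 935/12, 185/3]
after L3 α=3/4: [5447/24, 2627/48, 62/3]
after L4 α=1/3: [6563/36, 8147/72, 817/9]
→ [182, 113, 91]

query (1,1) [L1,L2,L3,L4,L5] — begin 0,0,0
after L1 α=1: [251, 136, 12]
after L2 α=4/5: [391/5, 1136/5, 32/5]
after L3 α=3/4: [3031/20, 3881/20, 2027/20]
after L4 α=1: [241, 168, 176]
after L5 α=1/4: [763/4, 253/2, 170]
→ [191, 126, 170]

at x=1,y=1 over L1,L2,L3,L4,L5,L6:
after L1 α=1: [251, 136, 12]
after L2 α=4/5: [391/5, 1136/5, 32/5]
after L3 α=3/4: [3031/20, 3881/20, 2027/20]
after L4 α=1: [241, 168, 176]
after L5 α=1/4: [763/4, 253/2, 170]
after L6 α=1/5: [908/5, 551/5, 923/5]
→ [182, 110, 185]


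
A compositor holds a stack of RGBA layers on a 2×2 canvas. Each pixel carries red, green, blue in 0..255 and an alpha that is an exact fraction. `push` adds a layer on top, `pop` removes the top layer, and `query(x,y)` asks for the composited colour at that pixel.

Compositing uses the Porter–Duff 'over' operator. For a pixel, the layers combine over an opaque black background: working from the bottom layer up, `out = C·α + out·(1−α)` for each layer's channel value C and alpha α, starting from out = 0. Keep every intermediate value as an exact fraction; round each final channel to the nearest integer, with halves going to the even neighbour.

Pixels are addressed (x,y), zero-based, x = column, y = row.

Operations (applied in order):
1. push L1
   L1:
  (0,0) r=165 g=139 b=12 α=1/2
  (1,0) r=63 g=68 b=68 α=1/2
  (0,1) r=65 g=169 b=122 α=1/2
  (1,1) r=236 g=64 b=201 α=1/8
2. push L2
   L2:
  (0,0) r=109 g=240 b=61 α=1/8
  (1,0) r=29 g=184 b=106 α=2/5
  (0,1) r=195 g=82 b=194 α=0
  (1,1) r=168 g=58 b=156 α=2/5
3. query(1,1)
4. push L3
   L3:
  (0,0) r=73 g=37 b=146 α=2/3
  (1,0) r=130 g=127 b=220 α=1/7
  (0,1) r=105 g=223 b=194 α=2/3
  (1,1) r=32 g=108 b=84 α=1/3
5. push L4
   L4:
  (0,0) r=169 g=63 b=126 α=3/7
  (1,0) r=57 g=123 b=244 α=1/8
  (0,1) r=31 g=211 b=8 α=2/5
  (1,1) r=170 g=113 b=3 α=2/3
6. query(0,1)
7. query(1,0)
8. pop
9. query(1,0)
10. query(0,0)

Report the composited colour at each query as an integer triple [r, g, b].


query (1,1) [L1,L2] — begin 0,0,0
after L1 α=1/8: [59/2, 8, 201/8]
after L2 α=2/5: [849/10, 28, 3099/40]
rounded: [85, 28, 77]

query (0,1) [L1,L2,L3,L4] — begin 0,0,0
+L1 (α=1/2) → [65/2, 169/2, 61]
+L2 (α=0) → [65/2, 169/2, 61]
+L3 (α=2/3) → [485/6, 1061/6, 449/3]
+L4 (α=2/5) → [609/10, 381/2, 93]
rounded: [61, 190, 93]

(1,0) stack=L1,L2,L3,L4; from [0,0,0]:
+L1 (α=1/2) → [63/2, 34, 34]
+L2 (α=2/5) → [61/2, 94, 314/5]
+L3 (α=1/7) → [313/7, 691/7, 2984/35]
+L4 (α=1/8) → [185/4, 407/4, 1051/10]
rounded: [46, 102, 105]

(1,0) stack=L1,L2,L3; from [0,0,0]:
+L1 (α=1/2) → [63/2, 34, 34]
+L2 (α=2/5) → [61/2, 94, 314/5]
+L3 (α=1/7) → [313/7, 691/7, 2984/35]
→ [45, 99, 85]

at x=0,y=0 over L1,L2,L3:
L1 α=1/2: [165/2, 139/2, 6]
L2 α=1/8: [1373/16, 1453/16, 103/8]
L3 α=2/3: [3709/48, 879/16, 813/8]
rounded: [77, 55, 102]


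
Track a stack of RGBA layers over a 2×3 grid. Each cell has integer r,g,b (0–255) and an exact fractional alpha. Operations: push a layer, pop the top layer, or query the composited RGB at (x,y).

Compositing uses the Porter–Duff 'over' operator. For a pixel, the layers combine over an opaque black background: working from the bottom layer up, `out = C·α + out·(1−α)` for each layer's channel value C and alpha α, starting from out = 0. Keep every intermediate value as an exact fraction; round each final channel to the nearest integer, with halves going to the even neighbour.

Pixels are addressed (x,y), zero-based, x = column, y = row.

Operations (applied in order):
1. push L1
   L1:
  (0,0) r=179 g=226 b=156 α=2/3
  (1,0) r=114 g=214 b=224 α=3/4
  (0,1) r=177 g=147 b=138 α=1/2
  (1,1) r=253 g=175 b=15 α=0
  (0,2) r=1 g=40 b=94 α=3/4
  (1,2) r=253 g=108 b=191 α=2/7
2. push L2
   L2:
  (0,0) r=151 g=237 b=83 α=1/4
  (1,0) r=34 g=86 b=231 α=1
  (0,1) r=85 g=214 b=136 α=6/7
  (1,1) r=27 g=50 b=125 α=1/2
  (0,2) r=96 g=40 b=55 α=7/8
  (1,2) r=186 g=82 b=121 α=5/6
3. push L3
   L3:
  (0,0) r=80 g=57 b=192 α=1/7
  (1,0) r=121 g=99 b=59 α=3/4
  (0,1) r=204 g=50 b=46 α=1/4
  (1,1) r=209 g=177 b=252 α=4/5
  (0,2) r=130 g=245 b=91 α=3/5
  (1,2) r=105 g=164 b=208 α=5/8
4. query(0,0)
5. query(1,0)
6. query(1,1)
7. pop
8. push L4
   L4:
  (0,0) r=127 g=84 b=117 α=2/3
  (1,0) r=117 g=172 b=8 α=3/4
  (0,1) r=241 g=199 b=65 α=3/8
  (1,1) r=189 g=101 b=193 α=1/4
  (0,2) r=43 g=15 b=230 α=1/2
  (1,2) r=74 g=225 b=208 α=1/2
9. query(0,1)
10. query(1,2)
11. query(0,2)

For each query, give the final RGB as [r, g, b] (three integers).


(0,0) stack=L1,L2,L3; from [0,0,0]:
after L1 α=2/3: [358/3, 452/3, 104]
after L2 α=1/4: [509/4, 689/4, 395/4]
after L3 α=1/7: [241/2, 2181/14, 1569/14]
= [120, 156, 112]

(1,0) stack=L1,L2,L3; from [0,0,0]:
+L1 (α=3/4) → [171/2, 321/2, 168]
+L2 (α=1) → [34, 86, 231]
+L3 (α=3/4) → [397/4, 383/4, 102]
rounded: [99, 96, 102]

query (1,1) [L1,L2,L3] — begin 0,0,0
+L1 (α=0) → [0, 0, 0]
+L2 (α=1/2) → [27/2, 25, 125/2]
+L3 (α=4/5) → [1699/10, 733/5, 2141/10]
→ [170, 147, 214]

(0,1) stack=L1,L2,L4; from [0,0,0]:
L1 α=1/2: [177/2, 147/2, 69]
L2 α=6/7: [171/2, 2715/14, 885/7]
L4 α=3/8: [2301/16, 21933/112, 2895/28]
→ [144, 196, 103]

query (1,2) [L1,L2,L4] — begin 0,0,0
+L1 (α=2/7) → [506/7, 216/7, 382/7]
+L2 (α=5/6) → [3508/21, 1543/21, 1539/14]
+L4 (α=1/2) → [2531/21, 3134/21, 4451/28]
→ [121, 149, 159]

query (0,2) [L1,L2,L4] — begin 0,0,0
L1 α=3/4: [3/4, 30, 141/2]
L2 α=7/8: [2691/32, 155/4, 911/16]
L4 α=1/2: [4067/64, 215/8, 4591/32]
→ [64, 27, 143]


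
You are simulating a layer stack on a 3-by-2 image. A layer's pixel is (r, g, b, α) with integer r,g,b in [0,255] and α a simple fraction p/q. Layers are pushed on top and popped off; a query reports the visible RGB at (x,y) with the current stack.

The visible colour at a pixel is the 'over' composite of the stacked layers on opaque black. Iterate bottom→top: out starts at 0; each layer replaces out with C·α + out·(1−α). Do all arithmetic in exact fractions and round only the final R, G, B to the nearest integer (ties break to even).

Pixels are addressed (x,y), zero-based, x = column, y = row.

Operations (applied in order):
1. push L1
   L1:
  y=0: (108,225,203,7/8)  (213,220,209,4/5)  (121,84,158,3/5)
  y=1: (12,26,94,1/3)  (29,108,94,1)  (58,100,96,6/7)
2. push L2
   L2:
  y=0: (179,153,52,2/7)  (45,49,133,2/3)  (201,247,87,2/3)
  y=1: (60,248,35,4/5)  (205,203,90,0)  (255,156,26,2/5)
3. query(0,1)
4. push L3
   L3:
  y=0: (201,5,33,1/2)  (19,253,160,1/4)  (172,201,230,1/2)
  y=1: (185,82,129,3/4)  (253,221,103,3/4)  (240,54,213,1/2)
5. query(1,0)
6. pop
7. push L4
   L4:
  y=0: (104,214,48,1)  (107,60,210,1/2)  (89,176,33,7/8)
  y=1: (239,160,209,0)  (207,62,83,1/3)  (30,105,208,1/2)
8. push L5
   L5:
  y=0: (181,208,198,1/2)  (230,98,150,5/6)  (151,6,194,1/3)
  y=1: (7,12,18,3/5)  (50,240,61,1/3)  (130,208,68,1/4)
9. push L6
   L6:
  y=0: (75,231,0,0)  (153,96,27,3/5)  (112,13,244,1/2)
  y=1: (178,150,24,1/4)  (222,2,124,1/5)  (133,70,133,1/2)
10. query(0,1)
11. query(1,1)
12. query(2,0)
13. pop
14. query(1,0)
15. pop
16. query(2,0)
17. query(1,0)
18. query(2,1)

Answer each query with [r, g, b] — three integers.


(0,1) stack=L1,L2; from [0,0,0]:
L1 α=1/3: [4, 26/3, 94/3]
L2 α=4/5: [244/5, 3002/15, 514/15]
= [49, 200, 34]

query (1,0) [L1,L2,L3] — begin 0,0,0
L1 α=4/5: [852/5, 176, 836/5]
L2 α=2/3: [434/5, 274/3, 722/5]
L3 α=1/4: [1397/20, 527/4, 1483/10]
→ [70, 132, 148]

(0,1) stack=L1,L2,L4,L5,L6; from [0,0,0]:
+L1 (α=1/3) → [4, 26/3, 94/3]
+L2 (α=4/5) → [244/5, 3002/15, 514/15]
+L4 (α=0) → [244/5, 3002/15, 514/15]
+L5 (α=3/5) → [593/25, 6544/75, 1838/75]
+L6 (α=1/4) → [6229/100, 5147/50, 1219/50]
→ [62, 103, 24]

(1,1) stack=L1,L2,L4,L5,L6; from [0,0,0]:
after L1 α=1: [29, 108, 94]
after L2 α=0: [29, 108, 94]
after L4 α=1/3: [265/3, 278/3, 271/3]
after L5 α=1/3: [680/9, 1276/9, 725/9]
after L6 α=1/5: [4718/45, 5122/45, 4016/45]
→ [105, 114, 89]

(2,0) stack=L1,L2,L4,L5,L6; from [0,0,0]:
+L1 (α=3/5) → [363/5, 252/5, 474/5]
+L2 (α=2/3) → [791/5, 2722/15, 448/5]
+L4 (α=7/8) → [1953/20, 10601/60, 1603/40]
+L5 (α=1/3) → [3463/30, 10781/90, 5483/60]
+L6 (α=1/2) → [6823/60, 11951/180, 20123/120]
→ [114, 66, 168]

at x=1,y=0 over L1,L2,L4,L5:
+L1 (α=4/5) → [852/5, 176, 836/5]
+L2 (α=2/3) → [434/5, 274/3, 722/5]
+L4 (α=1/2) → [969/10, 227/3, 886/5]
+L5 (α=5/6) → [12469/60, 1697/18, 2318/15]
= [208, 94, 155]

at x=2,y=0 over L1,L2,L4:
+L1 (α=3/5) → [363/5, 252/5, 474/5]
+L2 (α=2/3) → [791/5, 2722/15, 448/5]
+L4 (α=7/8) → [1953/20, 10601/60, 1603/40]
→ [98, 177, 40]

at x=1,y=0 over L1,L2,L4:
+L1 (α=4/5) → [852/5, 176, 836/5]
+L2 (α=2/3) → [434/5, 274/3, 722/5]
+L4 (α=1/2) → [969/10, 227/3, 886/5]
→ [97, 76, 177]

query (2,1) [L1,L2,L4] — begin 0,0,0
L1 α=6/7: [348/7, 600/7, 576/7]
L2 α=2/5: [4614/35, 3984/35, 2092/35]
L4 α=1/2: [2832/35, 7659/70, 4686/35]
→ [81, 109, 134]


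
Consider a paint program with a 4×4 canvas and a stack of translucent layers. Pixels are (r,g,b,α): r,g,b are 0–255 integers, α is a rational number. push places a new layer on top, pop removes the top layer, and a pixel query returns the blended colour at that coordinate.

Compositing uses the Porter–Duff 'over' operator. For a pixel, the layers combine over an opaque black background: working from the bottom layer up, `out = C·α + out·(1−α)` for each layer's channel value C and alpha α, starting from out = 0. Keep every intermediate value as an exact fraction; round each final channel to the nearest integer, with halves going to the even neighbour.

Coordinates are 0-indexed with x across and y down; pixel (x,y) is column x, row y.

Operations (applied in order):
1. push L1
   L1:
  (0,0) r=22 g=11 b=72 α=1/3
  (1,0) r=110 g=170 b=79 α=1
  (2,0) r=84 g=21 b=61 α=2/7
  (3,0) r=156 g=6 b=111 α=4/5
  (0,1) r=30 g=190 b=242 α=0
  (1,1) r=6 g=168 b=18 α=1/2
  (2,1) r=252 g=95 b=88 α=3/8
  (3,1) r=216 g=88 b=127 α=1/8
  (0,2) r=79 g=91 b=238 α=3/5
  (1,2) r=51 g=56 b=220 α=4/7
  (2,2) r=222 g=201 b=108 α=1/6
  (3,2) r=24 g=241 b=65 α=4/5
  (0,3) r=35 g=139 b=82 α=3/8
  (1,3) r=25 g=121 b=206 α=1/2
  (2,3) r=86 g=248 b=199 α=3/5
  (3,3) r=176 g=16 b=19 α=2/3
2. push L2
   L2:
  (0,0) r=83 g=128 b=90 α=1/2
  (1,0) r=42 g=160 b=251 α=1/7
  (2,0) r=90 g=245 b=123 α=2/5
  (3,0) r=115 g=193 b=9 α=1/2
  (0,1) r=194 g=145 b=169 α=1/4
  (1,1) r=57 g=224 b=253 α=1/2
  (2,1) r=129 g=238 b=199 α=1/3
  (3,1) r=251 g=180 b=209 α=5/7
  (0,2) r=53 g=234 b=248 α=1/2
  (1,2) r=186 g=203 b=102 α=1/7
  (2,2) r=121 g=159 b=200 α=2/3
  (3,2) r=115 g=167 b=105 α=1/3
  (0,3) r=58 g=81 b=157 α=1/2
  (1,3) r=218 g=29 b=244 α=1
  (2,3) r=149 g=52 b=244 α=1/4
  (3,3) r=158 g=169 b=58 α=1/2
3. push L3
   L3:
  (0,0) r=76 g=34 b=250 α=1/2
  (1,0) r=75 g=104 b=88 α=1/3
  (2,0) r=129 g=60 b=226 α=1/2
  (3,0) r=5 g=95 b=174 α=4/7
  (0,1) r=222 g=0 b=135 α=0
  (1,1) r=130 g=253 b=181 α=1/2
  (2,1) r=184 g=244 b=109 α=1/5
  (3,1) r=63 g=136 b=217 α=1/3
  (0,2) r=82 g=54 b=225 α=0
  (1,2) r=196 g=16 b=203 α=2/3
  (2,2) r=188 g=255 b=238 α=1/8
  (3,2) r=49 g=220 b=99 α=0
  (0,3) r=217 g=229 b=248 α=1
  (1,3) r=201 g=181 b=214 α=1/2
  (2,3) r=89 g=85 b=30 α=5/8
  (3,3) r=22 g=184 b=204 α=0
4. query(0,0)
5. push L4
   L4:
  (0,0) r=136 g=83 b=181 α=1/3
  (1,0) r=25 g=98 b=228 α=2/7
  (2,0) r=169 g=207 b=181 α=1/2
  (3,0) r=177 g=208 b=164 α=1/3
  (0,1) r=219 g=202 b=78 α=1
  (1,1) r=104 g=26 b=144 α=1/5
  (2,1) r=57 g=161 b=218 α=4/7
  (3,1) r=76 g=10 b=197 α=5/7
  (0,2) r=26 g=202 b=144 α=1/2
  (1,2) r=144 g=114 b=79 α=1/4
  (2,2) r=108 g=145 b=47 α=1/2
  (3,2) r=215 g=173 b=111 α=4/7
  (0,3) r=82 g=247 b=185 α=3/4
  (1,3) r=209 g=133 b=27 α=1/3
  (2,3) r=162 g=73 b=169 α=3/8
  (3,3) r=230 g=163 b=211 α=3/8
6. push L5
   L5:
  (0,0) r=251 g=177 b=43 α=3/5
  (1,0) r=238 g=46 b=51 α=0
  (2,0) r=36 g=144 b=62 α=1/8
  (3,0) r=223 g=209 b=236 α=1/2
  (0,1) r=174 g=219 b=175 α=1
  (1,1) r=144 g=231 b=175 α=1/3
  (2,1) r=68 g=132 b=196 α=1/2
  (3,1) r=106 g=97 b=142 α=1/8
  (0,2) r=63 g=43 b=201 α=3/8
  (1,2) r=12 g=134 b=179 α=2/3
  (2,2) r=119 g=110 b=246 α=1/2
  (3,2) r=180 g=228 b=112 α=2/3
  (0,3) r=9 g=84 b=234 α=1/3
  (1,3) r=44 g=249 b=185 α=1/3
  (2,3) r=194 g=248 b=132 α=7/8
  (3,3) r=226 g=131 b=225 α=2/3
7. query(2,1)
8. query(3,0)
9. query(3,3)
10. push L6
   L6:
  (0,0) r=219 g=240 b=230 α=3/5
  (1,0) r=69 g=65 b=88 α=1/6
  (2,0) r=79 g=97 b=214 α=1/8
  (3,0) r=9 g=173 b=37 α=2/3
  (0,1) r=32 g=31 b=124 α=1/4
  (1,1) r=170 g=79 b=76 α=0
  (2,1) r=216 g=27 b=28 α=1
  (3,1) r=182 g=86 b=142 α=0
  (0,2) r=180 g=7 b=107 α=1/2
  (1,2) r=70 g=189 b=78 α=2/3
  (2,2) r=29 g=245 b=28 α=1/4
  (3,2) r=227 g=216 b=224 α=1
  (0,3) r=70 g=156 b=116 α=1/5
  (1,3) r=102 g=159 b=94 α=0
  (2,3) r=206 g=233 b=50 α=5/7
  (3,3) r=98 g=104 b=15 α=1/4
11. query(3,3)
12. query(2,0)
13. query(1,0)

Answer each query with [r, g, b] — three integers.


(0,0) stack=L1,L2,L3; from [0,0,0]:
after L1 α=1/3: [22/3, 11/3, 24]
after L2 α=1/2: [271/6, 395/6, 57]
after L3 α=1/2: [727/12, 599/12, 307/2]
→ [61, 50, 154]

at x=2,y=1 over L1,L2,L3,L4,L5:
+L1 (α=3/8) → [189/2, 285/8, 33]
+L2 (α=1/3) → [106, 1237/12, 265/3]
+L3 (α=1/5) → [608/5, 1969/15, 1387/15]
+L4 (α=4/7) → [2964/35, 5189/35, 821/5]
+L5 (α=1/2) → [2672/35, 9809/70, 1801/10]
rounded: [76, 140, 180]

query (3,0) [L1,L2,L3,L4,L5] — begin 0,0,0
after L1 α=4/5: [624/5, 24/5, 444/5]
after L2 α=1/2: [1199/10, 989/10, 489/10]
after L3 α=4/7: [3797/70, 6767/70, 8427/70]
after L4 α=1/3: [9992/105, 14047/105, 14167/105]
after L5 α=1/2: [33407/210, 17996/105, 38947/210]
= [159, 171, 185]

(3,3) stack=L1,L2,L3,L4,L5; from [0,0,0]:
+L1 (α=2/3) → [352/3, 32/3, 38/3]
+L2 (α=1/2) → [413/3, 539/6, 106/3]
+L3 (α=0) → [413/3, 539/6, 106/3]
+L4 (α=3/8) → [4135/24, 5629/48, 2429/24]
+L5 (α=2/3) → [14983/72, 18205/144, 13229/72]
rounded: [208, 126, 184]

at x=3,y=3 over L1,L2,L3,L4,L5,L6:
after L1 α=2/3: [352/3, 32/3, 38/3]
after L2 α=1/2: [413/3, 539/6, 106/3]
after L3 α=0: [413/3, 539/6, 106/3]
after L4 α=3/8: [4135/24, 5629/48, 2429/24]
after L5 α=2/3: [14983/72, 18205/144, 13229/72]
after L6 α=1/4: [17335/96, 23197/192, 13589/96]
= [181, 121, 142]

at x=2,y=0 over L1,L2,L3,L4,L5,L6:
after L1 α=2/7: [24, 6, 122/7]
after L2 α=2/5: [252/5, 508/5, 2088/35]
after L3 α=1/2: [897/10, 404/5, 4999/35]
after L4 α=1/2: [2587/20, 1439/10, 5667/35]
after L5 α=1/8: [18829/160, 11513/80, 5977/40]
after L6 α=1/8: [144443/1280, 88351/640, 50399/320]
→ [113, 138, 157]

at x=1,y=0 over L1,L2,L3,L4,L5,L6:
L1 α=1: [110, 170, 79]
L2 α=1/7: [702/7, 1180/7, 725/7]
L3 α=1/3: [643/7, 3088/21, 2066/21]
L4 α=2/7: [3565/49, 19556/147, 19906/147]
L5 α=0: [3565/49, 19556/147, 19906/147]
L6 α=1/6: [10603/147, 107335/882, 56233/441]
rounded: [72, 122, 128]


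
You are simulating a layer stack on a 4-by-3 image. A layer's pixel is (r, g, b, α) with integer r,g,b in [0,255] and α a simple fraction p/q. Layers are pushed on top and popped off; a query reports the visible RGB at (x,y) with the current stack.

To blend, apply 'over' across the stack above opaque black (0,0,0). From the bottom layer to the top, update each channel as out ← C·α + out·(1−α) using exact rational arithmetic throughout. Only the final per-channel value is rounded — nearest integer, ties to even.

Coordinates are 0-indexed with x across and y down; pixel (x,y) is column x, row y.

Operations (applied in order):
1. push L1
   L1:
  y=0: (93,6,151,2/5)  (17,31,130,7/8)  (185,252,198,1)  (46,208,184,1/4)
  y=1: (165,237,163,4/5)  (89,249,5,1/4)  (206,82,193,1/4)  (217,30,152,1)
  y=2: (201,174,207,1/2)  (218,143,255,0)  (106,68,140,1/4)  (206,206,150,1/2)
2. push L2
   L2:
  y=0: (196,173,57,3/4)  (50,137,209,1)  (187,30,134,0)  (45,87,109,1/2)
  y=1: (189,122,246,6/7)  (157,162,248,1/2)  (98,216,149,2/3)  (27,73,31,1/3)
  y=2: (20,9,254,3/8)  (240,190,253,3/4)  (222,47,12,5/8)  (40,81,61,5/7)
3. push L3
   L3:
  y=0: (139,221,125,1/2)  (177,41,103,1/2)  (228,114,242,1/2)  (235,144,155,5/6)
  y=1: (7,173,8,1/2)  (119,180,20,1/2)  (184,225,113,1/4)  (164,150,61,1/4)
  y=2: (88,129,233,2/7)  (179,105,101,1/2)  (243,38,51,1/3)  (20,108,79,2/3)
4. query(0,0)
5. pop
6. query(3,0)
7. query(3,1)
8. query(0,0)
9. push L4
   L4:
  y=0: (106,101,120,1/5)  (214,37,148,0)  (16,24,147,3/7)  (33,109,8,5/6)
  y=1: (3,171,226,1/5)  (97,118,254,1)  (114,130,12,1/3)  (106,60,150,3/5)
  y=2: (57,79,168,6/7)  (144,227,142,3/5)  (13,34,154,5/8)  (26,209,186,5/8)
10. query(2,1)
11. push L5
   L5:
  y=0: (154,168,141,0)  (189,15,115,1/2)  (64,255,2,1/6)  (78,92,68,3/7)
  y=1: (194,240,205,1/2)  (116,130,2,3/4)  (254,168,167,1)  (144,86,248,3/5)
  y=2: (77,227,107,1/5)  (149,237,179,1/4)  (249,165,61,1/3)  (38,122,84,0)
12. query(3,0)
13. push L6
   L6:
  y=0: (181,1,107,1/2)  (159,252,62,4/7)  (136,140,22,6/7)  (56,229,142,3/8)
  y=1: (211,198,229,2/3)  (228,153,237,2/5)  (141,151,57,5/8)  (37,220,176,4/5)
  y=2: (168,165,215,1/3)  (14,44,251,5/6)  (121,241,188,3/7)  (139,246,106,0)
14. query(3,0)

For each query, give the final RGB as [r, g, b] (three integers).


(0,0) stack=L1,L2,L3; from [0,0,0]:
L1 α=2/5: [186/5, 12/5, 302/5]
L2 α=3/4: [1563/10, 2607/20, 1157/20]
L3 α=1/2: [2953/20, 7027/40, 3657/40]
rounded: [148, 176, 91]

query (3,0) [L1,L2] — begin 0,0,0
after L1 α=1/4: [23/2, 52, 46]
after L2 α=1/2: [113/4, 139/2, 155/2]
→ [28, 70, 78]

query (3,1) [L1,L2] — begin 0,0,0
after L1 α=1: [217, 30, 152]
after L2 α=1/3: [461/3, 133/3, 335/3]
= [154, 44, 112]

at x=0,y=0 over L1,L2:
+L1 (α=2/5) → [186/5, 12/5, 302/5]
+L2 (α=3/4) → [1563/10, 2607/20, 1157/20]
= [156, 130, 58]

at x=2,y=1 over L1,L2,L4:
after L1 α=1/4: [103/2, 41/2, 193/4]
after L2 α=2/3: [165/2, 905/6, 1385/12]
after L4 α=1/3: [93, 1295/9, 1457/18]
→ [93, 144, 81]

at x=3,y=0 over L1,L2,L4,L5:
+L1 (α=1/4) → [23/2, 52, 46]
+L2 (α=1/2) → [113/4, 139/2, 155/2]
+L4 (α=5/6) → [773/24, 1229/12, 235/12]
+L5 (α=3/7) → [311/6, 2057/21, 121/3]
= [52, 98, 40]

at x=3,y=0 over L1,L2,L4,L5,L6:
after L1 α=1/4: [23/2, 52, 46]
after L2 α=1/2: [113/4, 139/2, 155/2]
after L4 α=5/6: [773/24, 1229/12, 235/12]
after L5 α=3/7: [311/6, 2057/21, 121/3]
after L6 α=3/8: [2563/48, 3089/21, 1883/24]
= [53, 147, 78]


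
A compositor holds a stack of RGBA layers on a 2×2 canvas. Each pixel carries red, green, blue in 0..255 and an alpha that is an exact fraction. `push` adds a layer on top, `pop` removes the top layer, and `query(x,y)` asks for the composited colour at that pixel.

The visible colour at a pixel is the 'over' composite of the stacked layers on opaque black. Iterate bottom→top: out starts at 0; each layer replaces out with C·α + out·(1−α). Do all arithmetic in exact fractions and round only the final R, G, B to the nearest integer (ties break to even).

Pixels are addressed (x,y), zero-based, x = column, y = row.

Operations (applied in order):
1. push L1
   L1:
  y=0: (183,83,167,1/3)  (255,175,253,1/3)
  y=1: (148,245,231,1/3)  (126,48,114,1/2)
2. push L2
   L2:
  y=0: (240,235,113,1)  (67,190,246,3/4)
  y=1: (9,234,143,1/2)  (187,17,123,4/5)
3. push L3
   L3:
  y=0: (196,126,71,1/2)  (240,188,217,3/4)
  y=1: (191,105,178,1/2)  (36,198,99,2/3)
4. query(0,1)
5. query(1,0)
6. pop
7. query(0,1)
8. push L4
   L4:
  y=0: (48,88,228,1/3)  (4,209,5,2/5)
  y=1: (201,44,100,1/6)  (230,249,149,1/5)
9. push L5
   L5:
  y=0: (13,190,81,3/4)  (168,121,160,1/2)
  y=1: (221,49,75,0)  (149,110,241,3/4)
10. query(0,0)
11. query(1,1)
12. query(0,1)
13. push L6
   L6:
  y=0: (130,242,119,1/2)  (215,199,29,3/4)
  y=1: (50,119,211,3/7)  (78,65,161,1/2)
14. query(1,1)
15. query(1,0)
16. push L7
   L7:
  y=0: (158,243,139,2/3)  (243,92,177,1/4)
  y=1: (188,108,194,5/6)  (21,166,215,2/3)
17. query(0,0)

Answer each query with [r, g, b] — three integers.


(0,1) stack=L1,L2,L3; from [0,0,0]:
L1 α=1/3: [148/3, 245/3, 77]
L2 α=1/2: [175/6, 947/6, 110]
L3 α=1/2: [1321/12, 1577/12, 144]
rounded: [110, 131, 144]

(1,0) stack=L1,L2,L3; from [0,0,0]:
L1 α=1/3: [85, 175/3, 253/3]
L2 α=3/4: [143/2, 1885/12, 2467/12]
L3 α=3/4: [1583/8, 8653/48, 10279/48]
→ [198, 180, 214]

(0,1) stack=L1,L2; from [0,0,0]:
+L1 (α=1/3) → [148/3, 245/3, 77]
+L2 (α=1/2) → [175/6, 947/6, 110]
→ [29, 158, 110]

at x=0,y=0 over L1,L2,L4,L5:
L1 α=1/3: [61, 83/3, 167/3]
L2 α=1: [240, 235, 113]
L4 α=1/3: [176, 186, 454/3]
L5 α=3/4: [215/4, 189, 1183/12]
→ [54, 189, 99]

at x=1,y=1 over L1,L2,L4,L5:
L1 α=1/2: [63, 24, 57]
L2 α=4/5: [811/5, 92/5, 549/5]
L4 α=1/5: [4394/25, 1613/25, 2941/25]
L5 α=3/4: [15569/100, 9863/100, 5254/25]
rounded: [156, 99, 210]

at x=0,y=1 over L1,L2,L4,L5:
L1 α=1/3: [148/3, 245/3, 77]
L2 α=1/2: [175/6, 947/6, 110]
L4 α=1/6: [2081/36, 4999/36, 325/3]
L5 α=0: [2081/36, 4999/36, 325/3]
→ [58, 139, 108]

query (1,1) [L1,L2,L4,L5,L6] — begin 0,0,0
+L1 (α=1/2) → [63, 24, 57]
+L2 (α=4/5) → [811/5, 92/5, 549/5]
+L4 (α=1/5) → [4394/25, 1613/25, 2941/25]
+L5 (α=3/4) → [15569/100, 9863/100, 5254/25]
+L6 (α=1/2) → [23369/200, 16363/200, 9279/50]
rounded: [117, 82, 186]

at x=1,y=0 over L1,L2,L4,L5,L6:
after L1 α=1/3: [85, 175/3, 253/3]
after L2 α=3/4: [143/2, 1885/12, 2467/12]
after L4 α=2/5: [89/2, 3557/20, 2507/20]
after L5 α=1/2: [425/4, 5977/40, 5707/40]
after L6 α=3/4: [3005/16, 29857/160, 9187/160]
→ [188, 187, 57]

query (0,0) [L1,L2,L4,L5,L6,L7] — begin 0,0,0
after L1 α=1/3: [61, 83/3, 167/3]
after L2 α=1: [240, 235, 113]
after L4 α=1/3: [176, 186, 454/3]
after L5 α=3/4: [215/4, 189, 1183/12]
after L6 α=1/2: [735/8, 431/2, 2611/24]
after L7 α=2/3: [3263/24, 1403/6, 9283/72]
→ [136, 234, 129]


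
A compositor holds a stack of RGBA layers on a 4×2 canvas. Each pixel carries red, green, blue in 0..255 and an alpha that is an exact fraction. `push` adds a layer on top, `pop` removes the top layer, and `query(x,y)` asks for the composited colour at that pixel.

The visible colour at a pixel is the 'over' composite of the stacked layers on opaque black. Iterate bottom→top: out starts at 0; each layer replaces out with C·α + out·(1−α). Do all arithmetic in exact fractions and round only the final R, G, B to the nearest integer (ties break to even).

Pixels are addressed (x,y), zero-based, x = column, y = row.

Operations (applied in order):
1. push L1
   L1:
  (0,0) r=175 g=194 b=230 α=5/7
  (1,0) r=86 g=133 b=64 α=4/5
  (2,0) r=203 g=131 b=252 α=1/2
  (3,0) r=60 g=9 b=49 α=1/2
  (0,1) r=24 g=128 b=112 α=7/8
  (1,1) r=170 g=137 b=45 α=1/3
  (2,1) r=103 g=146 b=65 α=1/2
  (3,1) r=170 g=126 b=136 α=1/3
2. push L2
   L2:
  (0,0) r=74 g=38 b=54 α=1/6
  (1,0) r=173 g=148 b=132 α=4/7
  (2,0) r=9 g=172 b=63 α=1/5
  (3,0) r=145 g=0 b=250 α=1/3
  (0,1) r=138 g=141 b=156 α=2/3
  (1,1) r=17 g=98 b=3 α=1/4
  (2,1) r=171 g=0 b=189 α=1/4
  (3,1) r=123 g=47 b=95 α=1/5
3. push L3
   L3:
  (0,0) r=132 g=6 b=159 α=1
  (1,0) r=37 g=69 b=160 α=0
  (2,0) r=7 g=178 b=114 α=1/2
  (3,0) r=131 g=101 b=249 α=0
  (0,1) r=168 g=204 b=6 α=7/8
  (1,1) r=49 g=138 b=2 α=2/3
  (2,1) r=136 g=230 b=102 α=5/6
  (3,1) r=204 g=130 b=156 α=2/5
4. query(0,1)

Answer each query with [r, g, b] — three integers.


query (0,1) [L1,L2,L3] — begin 0,0,0
L1 α=7/8: [21, 112, 98]
L2 α=2/3: [99, 394/3, 410/3]
L3 α=7/8: [1275/8, 2339/12, 67/3]
= [159, 195, 22]


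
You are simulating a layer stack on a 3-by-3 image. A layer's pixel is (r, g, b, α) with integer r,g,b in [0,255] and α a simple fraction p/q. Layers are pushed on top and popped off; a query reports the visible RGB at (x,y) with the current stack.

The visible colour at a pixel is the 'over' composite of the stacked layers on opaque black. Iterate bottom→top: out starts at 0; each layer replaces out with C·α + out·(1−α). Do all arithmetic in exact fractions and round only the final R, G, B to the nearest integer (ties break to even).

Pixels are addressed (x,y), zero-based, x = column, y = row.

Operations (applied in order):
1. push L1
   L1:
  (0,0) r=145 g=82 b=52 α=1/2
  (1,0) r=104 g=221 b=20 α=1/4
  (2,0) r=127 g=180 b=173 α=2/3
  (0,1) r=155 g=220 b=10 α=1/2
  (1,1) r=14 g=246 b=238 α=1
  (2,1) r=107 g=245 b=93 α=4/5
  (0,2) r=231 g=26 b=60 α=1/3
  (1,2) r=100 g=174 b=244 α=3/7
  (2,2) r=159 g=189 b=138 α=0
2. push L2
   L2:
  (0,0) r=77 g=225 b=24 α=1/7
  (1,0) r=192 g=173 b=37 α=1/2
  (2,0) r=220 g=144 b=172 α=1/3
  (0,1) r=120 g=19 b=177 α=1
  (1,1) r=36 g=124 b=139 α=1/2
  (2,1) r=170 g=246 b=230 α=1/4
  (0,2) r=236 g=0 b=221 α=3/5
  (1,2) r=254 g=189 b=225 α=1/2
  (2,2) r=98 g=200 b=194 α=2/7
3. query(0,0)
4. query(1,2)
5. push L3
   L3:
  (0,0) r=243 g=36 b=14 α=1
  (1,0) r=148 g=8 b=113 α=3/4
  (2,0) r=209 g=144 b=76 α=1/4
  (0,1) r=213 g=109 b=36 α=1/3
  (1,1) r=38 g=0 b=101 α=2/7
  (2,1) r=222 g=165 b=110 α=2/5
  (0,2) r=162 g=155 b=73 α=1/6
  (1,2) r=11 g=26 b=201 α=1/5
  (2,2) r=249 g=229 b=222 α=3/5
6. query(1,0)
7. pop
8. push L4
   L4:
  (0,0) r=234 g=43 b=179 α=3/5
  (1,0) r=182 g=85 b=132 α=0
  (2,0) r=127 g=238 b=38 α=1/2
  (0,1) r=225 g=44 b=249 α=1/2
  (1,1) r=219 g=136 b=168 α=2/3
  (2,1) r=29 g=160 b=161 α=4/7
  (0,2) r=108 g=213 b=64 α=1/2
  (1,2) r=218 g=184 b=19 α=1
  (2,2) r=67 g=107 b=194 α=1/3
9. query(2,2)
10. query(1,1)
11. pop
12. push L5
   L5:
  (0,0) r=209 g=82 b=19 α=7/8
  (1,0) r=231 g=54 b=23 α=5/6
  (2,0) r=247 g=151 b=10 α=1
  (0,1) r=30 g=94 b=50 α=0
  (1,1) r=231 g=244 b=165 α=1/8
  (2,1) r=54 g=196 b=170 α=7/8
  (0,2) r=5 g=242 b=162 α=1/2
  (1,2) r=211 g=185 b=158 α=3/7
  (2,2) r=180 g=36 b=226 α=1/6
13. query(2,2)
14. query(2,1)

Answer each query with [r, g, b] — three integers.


at x=0,y=0 over L1,L2:
+L1 (α=1/2) → [145/2, 41, 26]
+L2 (α=1/7) → [512/7, 471/7, 180/7]
rounded: [73, 67, 26]

(1,2) stack=L1,L2; from [0,0,0]:
L1 α=3/7: [300/7, 522/7, 732/7]
L2 α=1/2: [1039/7, 1845/14, 2307/14]
→ [148, 132, 165]

query (1,0) [L1,L2,L3] — begin 0,0,0
after L1 α=1/4: [26, 221/4, 5]
after L2 α=1/2: [109, 913/8, 21]
after L3 α=3/4: [553/4, 1105/32, 90]
= [138, 35, 90]

at x=2,y=2 over L1,L2,L4:
after L1 α=0: [0, 0, 0]
after L2 α=2/7: [28, 400/7, 388/7]
after L4 α=1/3: [41, 1549/21, 2134/21]
rounded: [41, 74, 102]

query (1,1) [L1,L2,L4] — begin 0,0,0
L1 α=1: [14, 246, 238]
L2 α=1/2: [25, 185, 377/2]
L4 α=2/3: [463/3, 457/3, 1049/6]
→ [154, 152, 175]

at x=2,y=2 over L1,L2,L5:
L1 α=0: [0, 0, 0]
L2 α=2/7: [28, 400/7, 388/7]
L5 α=1/6: [160/3, 1126/21, 587/7]
→ [53, 54, 84]

query (2,1) [L1,L2,L5] — begin 0,0,0
L1 α=4/5: [428/5, 196, 372/5]
L2 α=1/4: [1067/10, 417/2, 1133/10]
L5 α=7/8: [4847/80, 3161/16, 13033/80]
= [61, 198, 163]


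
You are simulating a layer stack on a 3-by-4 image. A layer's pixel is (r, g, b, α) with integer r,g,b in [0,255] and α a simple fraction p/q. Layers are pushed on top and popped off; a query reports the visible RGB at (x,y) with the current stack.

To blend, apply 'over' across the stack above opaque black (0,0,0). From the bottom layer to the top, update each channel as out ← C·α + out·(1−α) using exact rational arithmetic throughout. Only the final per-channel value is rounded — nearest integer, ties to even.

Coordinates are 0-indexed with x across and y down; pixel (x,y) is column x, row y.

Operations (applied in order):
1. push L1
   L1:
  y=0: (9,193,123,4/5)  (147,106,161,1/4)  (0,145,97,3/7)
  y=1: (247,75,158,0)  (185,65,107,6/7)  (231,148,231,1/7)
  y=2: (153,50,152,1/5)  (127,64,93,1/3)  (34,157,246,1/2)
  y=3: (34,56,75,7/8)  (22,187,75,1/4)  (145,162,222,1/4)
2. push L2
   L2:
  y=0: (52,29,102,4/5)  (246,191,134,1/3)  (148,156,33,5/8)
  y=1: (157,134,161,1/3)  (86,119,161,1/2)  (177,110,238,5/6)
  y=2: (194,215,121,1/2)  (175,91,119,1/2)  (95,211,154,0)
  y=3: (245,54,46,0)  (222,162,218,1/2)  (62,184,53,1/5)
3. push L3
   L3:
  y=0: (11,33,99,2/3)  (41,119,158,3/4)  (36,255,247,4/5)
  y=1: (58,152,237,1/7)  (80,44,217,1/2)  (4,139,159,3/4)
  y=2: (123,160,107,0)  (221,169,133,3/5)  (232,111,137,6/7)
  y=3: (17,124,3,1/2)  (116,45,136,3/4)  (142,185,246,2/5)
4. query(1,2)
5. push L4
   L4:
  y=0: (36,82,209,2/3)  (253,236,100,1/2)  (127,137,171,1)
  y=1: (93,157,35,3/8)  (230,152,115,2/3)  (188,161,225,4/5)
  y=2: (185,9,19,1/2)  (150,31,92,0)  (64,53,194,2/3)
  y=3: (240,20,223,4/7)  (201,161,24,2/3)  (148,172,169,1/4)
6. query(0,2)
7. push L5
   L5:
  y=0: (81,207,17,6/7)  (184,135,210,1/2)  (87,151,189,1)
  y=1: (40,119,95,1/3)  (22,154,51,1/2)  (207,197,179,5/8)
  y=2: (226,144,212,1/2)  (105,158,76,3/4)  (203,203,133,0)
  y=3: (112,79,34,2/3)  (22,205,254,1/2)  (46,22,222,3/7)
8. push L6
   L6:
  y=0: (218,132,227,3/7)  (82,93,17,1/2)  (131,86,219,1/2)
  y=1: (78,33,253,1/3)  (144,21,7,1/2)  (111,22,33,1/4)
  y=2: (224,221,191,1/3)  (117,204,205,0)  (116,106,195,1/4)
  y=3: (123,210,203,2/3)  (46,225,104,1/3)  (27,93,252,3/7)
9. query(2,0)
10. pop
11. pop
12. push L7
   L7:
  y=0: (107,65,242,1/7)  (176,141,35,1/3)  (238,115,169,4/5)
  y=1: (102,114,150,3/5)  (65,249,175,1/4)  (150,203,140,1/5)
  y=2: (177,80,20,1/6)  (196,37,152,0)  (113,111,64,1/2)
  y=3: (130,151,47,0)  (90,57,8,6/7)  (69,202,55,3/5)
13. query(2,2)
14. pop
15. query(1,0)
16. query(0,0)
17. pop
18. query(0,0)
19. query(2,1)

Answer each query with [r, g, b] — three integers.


query (1,2) [L1,L2,L3] — begin 0,0,0
after L1 α=1/3: [127/3, 64/3, 31]
after L2 α=1/2: [326/3, 337/6, 75]
after L3 α=3/5: [2641/15, 1858/15, 549/5]
= [176, 124, 110]

at x=0,y=2 over L1,L2,L3,L4:
L1 α=1/5: [153/5, 10, 152/5]
L2 α=1/2: [1123/10, 225/2, 757/10]
L3 α=0: [1123/10, 225/2, 757/10]
L4 α=1/2: [2973/20, 243/4, 947/20]
→ [149, 61, 47]

(2,0) stack=L1,L2,L3,L4,L5,L6; from [0,0,0]:
+L1 (α=3/7) → [0, 435/7, 291/7]
+L2 (α=5/8) → [185/2, 6765/56, 507/14]
+L3 (α=4/5) → [473/10, 12777/56, 14339/70]
+L4 (α=1) → [127, 137, 171]
+L5 (α=1) → [87, 151, 189]
+L6 (α=1/2) → [109, 237/2, 204]
rounded: [109, 118, 204]

at x=2,y=2 over L1,L2,L3,L4,L7:
+L1 (α=1/2) → [17, 157/2, 123]
+L2 (α=0) → [17, 157/2, 123]
+L3 (α=6/7) → [1409/7, 1489/14, 135]
+L4 (α=2/3) → [2305/21, 991/14, 523/3]
+L7 (α=1/2) → [2339/21, 2545/28, 715/6]
rounded: [111, 91, 119]

at x=1,y=0 over L1,L2,L3,L4:
after L1 α=1/4: [147/4, 53/2, 161/4]
after L2 α=1/3: [213/2, 244/3, 143/2]
after L3 α=3/4: [459/8, 1315/12, 1091/8]
after L4 α=1/2: [2483/16, 4147/24, 1891/16]
→ [155, 173, 118]

query (0,0) [L1,L2,L3,L4] — begin 0,0,0
+L1 (α=4/5) → [36/5, 772/5, 492/5]
+L2 (α=4/5) → [1076/25, 1352/25, 2532/25]
+L3 (α=2/3) → [542/25, 3002/75, 2494/25]
+L4 (α=2/3) → [2342/75, 15302/225, 12944/75]
= [31, 68, 173]

query (0,0) [L1,L2,L3] — begin 0,0,0
after L1 α=4/5: [36/5, 772/5, 492/5]
after L2 α=4/5: [1076/25, 1352/25, 2532/25]
after L3 α=2/3: [542/25, 3002/75, 2494/25]
→ [22, 40, 100]

(2,1) stack=L1,L2,L3; from [0,0,0]:
+L1 (α=1/7) → [33, 148/7, 33]
+L2 (α=5/6) → [153, 1999/21, 1223/6]
+L3 (α=3/4) → [165/4, 2689/21, 4085/24]
= [41, 128, 170]


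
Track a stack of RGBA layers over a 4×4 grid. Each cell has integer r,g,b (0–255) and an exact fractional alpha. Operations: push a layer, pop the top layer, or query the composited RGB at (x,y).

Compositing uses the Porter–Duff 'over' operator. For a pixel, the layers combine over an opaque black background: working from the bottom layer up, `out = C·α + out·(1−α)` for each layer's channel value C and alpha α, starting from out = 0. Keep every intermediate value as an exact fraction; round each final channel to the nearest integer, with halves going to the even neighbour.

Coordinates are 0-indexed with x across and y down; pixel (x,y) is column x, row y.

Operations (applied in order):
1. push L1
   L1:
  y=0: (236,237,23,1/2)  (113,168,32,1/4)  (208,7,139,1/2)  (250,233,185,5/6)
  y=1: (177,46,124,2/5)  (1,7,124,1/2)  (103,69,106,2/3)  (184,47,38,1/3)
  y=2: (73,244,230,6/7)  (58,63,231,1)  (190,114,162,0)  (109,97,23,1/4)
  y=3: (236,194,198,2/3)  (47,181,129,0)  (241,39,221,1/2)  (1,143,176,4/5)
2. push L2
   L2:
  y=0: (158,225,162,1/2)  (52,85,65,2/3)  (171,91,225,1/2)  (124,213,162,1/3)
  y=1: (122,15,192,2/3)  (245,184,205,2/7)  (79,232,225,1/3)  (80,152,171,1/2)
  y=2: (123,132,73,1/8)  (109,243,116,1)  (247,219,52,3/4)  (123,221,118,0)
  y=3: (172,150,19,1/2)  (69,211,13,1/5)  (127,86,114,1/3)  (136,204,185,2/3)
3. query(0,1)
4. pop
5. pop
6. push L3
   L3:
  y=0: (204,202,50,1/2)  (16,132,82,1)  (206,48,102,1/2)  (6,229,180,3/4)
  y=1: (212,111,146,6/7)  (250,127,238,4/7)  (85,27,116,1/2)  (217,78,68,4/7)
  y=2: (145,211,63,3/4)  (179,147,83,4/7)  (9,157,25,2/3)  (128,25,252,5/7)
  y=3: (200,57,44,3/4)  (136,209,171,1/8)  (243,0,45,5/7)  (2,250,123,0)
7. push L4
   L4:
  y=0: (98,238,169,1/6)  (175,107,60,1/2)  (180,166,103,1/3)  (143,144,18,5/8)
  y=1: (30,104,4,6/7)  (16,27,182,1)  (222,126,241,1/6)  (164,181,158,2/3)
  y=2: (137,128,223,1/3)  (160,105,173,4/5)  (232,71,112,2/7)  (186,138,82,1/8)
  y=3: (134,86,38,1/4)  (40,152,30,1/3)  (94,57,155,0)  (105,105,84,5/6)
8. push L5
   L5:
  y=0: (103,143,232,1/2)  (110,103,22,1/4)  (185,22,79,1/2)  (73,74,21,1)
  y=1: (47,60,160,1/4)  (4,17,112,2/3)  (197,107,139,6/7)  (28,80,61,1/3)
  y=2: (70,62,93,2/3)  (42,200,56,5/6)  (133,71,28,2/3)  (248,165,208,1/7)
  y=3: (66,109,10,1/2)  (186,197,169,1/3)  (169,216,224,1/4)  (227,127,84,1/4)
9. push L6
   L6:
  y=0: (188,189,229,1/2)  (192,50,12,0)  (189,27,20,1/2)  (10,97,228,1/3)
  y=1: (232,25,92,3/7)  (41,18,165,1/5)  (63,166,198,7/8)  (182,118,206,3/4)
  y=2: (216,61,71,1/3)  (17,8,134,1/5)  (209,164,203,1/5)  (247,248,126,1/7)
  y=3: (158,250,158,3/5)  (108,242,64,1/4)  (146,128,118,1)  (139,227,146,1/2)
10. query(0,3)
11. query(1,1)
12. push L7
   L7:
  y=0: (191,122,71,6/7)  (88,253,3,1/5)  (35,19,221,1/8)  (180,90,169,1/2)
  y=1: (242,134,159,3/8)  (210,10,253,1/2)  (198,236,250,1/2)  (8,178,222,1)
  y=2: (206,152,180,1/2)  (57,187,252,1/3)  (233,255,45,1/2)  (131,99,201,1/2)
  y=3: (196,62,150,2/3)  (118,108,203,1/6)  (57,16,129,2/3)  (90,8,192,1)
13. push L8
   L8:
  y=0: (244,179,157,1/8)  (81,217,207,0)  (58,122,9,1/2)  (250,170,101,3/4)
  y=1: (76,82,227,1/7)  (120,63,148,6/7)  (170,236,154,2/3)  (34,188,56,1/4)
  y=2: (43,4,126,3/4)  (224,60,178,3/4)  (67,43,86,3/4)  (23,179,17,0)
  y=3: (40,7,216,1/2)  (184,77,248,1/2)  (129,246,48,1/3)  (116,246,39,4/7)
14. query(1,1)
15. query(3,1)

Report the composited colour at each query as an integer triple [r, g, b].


query (0,1) [L1,L2] — begin 0,0,0
+L1 (α=2/5) → [354/5, 92/5, 248/5]
+L2 (α=2/3) → [1574/15, 242/15, 2168/15]
rounded: [105, 16, 145]

at x=0,y=3 over L3,L4,L5,L6:
+L3 (α=3/4) → [150, 171/4, 33]
+L4 (α=1/4) → [146, 857/16, 137/4]
+L5 (α=1/2) → [106, 2601/32, 177/8]
+L6 (α=3/5) → [686/5, 14601/80, 2073/20]
→ [137, 183, 104]

query (1,1) [L3,L4,L5,L6] — begin 0,0,0
+L3 (α=4/7) → [1000/7, 508/7, 136]
+L4 (α=1) → [16, 27, 182]
+L5 (α=2/3) → [8, 61/3, 406/3]
+L6 (α=1/5) → [73/5, 298/15, 2119/15]
→ [15, 20, 141]

(1,1) stack=L3,L4,L5,L6,L7,L8; from [0,0,0]:
after L3 α=4/7: [1000/7, 508/7, 136]
after L4 α=1: [16, 27, 182]
after L5 α=2/3: [8, 61/3, 406/3]
after L6 α=1/5: [73/5, 298/15, 2119/15]
after L7 α=1/2: [1123/10, 224/15, 2957/15]
after L8 α=6/7: [1189/10, 842/15, 16277/105]
→ [119, 56, 155]

query (3,1) [L3,L4,L5,L6,L7,L8] — begin 0,0,0
L3 α=4/7: [124, 312/7, 272/7]
L4 α=2/3: [452/3, 2846/21, 828/7]
L5 α=1/3: [988/9, 7372/63, 2083/21]
L6 α=3/4: [2951/18, 14837/126, 15061/84]
L7 α=1: [8, 178, 222]
L8 α=1/4: [29/2, 361/2, 361/2]
= [14, 180, 180]


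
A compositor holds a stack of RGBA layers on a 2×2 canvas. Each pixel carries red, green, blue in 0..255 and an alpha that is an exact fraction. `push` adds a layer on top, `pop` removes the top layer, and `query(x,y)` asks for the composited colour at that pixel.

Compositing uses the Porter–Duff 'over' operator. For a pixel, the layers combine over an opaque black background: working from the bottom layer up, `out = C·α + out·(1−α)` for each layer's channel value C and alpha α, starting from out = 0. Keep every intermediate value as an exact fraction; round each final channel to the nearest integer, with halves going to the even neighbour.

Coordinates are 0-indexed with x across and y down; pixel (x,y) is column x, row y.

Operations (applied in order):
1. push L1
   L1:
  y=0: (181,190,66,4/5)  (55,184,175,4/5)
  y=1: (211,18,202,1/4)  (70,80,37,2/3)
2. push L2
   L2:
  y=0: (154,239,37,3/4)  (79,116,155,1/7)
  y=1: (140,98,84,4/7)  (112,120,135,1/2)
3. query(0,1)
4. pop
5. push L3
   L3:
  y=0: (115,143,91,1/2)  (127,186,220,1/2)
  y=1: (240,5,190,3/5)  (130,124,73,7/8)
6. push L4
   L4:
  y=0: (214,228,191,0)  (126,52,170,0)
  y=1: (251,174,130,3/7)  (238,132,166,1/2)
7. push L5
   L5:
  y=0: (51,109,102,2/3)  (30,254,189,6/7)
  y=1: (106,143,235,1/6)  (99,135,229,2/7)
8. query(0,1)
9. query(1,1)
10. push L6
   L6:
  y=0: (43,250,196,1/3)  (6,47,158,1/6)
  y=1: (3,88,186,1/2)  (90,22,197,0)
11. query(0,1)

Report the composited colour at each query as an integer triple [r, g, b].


(0,1) stack=L1,L2; from [0,0,0]:
L1 α=1/4: [211/4, 9/2, 101/2]
L2 α=4/7: [2873/28, 811/14, 975/14]
rounded: [103, 58, 70]

(0,1) stack=L1,L3,L4,L5; from [0,0,0]:
L1 α=1/4: [211/4, 9/2, 101/2]
L3 α=3/5: [1651/10, 24/5, 671/5]
L4 α=3/7: [7067/35, 2706/35, 662/5]
L5 α=1/6: [2603/14, 3707/42, 299/2]
rounded: [186, 88, 150]

(1,1) stack=L1,L3,L4,L5; from [0,0,0]:
after L1 α=2/3: [140/3, 160/3, 74/3]
after L3 α=7/8: [1435/12, 691/6, 1607/24]
after L4 α=1/2: [4291/24, 1483/12, 5591/48]
after L5 α=2/7: [26207/168, 10655/84, 49939/336]
→ [156, 127, 149]

query (0,1) [L1,L3,L4,L5,L6] — begin 0,0,0
+L1 (α=1/4) → [211/4, 9/2, 101/2]
+L3 (α=3/5) → [1651/10, 24/5, 671/5]
+L4 (α=3/7) → [7067/35, 2706/35, 662/5]
+L5 (α=1/6) → [2603/14, 3707/42, 299/2]
+L6 (α=1/2) → [2645/28, 7403/84, 671/4]
rounded: [94, 88, 168]
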